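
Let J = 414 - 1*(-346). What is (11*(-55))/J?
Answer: -121/152 ≈ -0.79605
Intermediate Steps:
J = 760 (J = 414 + 346 = 760)
(11*(-55))/J = (11*(-55))/760 = -605*1/760 = -121/152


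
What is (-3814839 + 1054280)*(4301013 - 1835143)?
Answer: -6807179621330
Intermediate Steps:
(-3814839 + 1054280)*(4301013 - 1835143) = -2760559*2465870 = -6807179621330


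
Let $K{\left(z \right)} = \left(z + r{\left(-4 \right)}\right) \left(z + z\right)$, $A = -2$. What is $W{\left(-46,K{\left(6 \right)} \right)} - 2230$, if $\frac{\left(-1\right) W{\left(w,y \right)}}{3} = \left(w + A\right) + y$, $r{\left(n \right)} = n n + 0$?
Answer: $-2878$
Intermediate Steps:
$r{\left(n \right)} = n^{2}$ ($r{\left(n \right)} = n^{2} + 0 = n^{2}$)
$K{\left(z \right)} = 2 z \left(16 + z\right)$ ($K{\left(z \right)} = \left(z + \left(-4\right)^{2}\right) \left(z + z\right) = \left(z + 16\right) 2 z = \left(16 + z\right) 2 z = 2 z \left(16 + z\right)$)
$W{\left(w,y \right)} = 6 - 3 w - 3 y$ ($W{\left(w,y \right)} = - 3 \left(\left(w - 2\right) + y\right) = - 3 \left(\left(-2 + w\right) + y\right) = - 3 \left(-2 + w + y\right) = 6 - 3 w - 3 y$)
$W{\left(-46,K{\left(6 \right)} \right)} - 2230 = \left(6 - -138 - 3 \cdot 2 \cdot 6 \left(16 + 6\right)\right) - 2230 = \left(6 + 138 - 3 \cdot 2 \cdot 6 \cdot 22\right) - 2230 = \left(6 + 138 - 792\right) - 2230 = -648 - 2230 = -2878$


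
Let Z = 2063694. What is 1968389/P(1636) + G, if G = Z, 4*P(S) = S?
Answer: 846019235/409 ≈ 2.0685e+6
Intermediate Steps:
P(S) = S/4
G = 2063694
1968389/P(1636) + G = 1968389/(((¼)*1636)) + 2063694 = 1968389/409 + 2063694 = 846019235/409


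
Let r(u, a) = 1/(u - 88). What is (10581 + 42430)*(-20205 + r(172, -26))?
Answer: -12853039487/12 ≈ -1.0711e+9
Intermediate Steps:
r(u, a) = 1/(-88 + u)
(10581 + 42430)*(-20205 + r(172, -26)) = (10581 + 42430)*(-20205 + 1/(-88 + 172)) = 53011*(-20205 + 1/84) = 53011*(-1697219/84) = -12853039487/12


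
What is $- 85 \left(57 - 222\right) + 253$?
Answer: $14278$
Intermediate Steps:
$- 85 \left(57 - 222\right) + 253 = \left(-85\right) \left(-165\right) + 253 = 14025 + 253 = 14278$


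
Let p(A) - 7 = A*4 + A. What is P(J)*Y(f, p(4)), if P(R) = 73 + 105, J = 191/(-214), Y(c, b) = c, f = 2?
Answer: 356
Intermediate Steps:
p(A) = 7 + 5*A (p(A) = 7 + (A*4 + A) = 7 + (4*A + A) = 7 + 5*A)
J = -191/214 (J = 191*(-1/214) = -191/214 ≈ -0.89252)
P(R) = 178
P(J)*Y(f, p(4)) = 178*2 = 356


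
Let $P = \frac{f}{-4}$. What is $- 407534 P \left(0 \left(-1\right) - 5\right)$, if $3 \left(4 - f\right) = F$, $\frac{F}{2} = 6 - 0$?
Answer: $0$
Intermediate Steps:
$F = 12$ ($F = 2 \left(6 - 0\right) = 2 \left(6 + 0\right) = 2 \cdot 6 = 12$)
$f = 0$ ($f = 4 - 4 = 0$)
$P = 0$ ($P = \frac{0}{-4} = 0 \left(- \frac{1}{4}\right) = 0$)
$- 407534 P \left(0 \left(-1\right) - 5\right) = - 407534 \cdot 0 \left(0 \left(-1\right) - 5\right) = - 407534 \cdot 0 \left(0 - 5\right) = - 407534 \cdot 0 \left(-5\right) = \left(-407534\right) 0 = 0$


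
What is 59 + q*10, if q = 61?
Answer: 669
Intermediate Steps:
59 + q*10 = 59 + 61*10 = 59 + 610 = 669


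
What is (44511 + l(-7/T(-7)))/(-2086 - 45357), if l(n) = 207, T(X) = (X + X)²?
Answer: -44718/47443 ≈ -0.94256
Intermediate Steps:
T(X) = 4*X² (T(X) = (2*X)² = 4*X²)
(44511 + l(-7/T(-7)))/(-2086 - 45357) = (44511 + 207)/(-2086 - 45357) = 44718/(-47443) = 44718*(-1/47443) = -44718/47443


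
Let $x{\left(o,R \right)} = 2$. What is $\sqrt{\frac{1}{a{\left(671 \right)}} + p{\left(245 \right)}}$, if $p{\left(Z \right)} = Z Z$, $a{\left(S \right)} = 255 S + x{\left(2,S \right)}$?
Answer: $\frac{2 \sqrt{439347066811833}}{171107} \approx 245.0$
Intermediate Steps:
$a{\left(S \right)} = 2 + 255 S$ ($a{\left(S \right)} = 255 S + 2 = 2 + 255 S$)
$p{\left(Z \right)} = Z^{2}$
$\sqrt{\frac{1}{a{\left(671 \right)}} + p{\left(245 \right)}} = \sqrt{\frac{1}{2 + 255 \cdot 671} + 245^{2}} = \sqrt{\frac{1}{2 + 171105} + 60025} = \sqrt{\frac{1}{171107} + 60025} = \sqrt{\frac{10270697676}{171107}} = \frac{2 \sqrt{439347066811833}}{171107}$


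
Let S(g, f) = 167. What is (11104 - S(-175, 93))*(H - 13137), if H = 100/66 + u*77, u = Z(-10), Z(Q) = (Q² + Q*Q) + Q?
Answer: 539401903/33 ≈ 1.6346e+7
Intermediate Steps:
Z(Q) = Q + 2*Q² (Z(Q) = (Q² + Q²) + Q = 2*Q² + Q = Q + 2*Q²)
u = 190 (u = -10*(1 + 2*(-10)) = -10*(1 - 20) = -10*(-19) = 190)
H = 482840/33 (H = 100/66 + 190*77 = 100*(1/66) + 14630 = 50/33 + 14630 = 482840/33 ≈ 14632.)
(11104 - S(-175, 93))*(H - 13137) = (11104 - 1*167)*(482840/33 - 13137) = (11104 - 167)*(49319/33) = 10937*(49319/33) = 539401903/33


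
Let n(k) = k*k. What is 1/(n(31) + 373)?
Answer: 1/1334 ≈ 0.00074963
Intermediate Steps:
n(k) = k**2
1/(n(31) + 373) = 1/(31**2 + 373) = 1/(961 + 373) = 1/1334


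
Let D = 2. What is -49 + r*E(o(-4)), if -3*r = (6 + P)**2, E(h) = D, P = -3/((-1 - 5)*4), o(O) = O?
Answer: -7105/96 ≈ -74.010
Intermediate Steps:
P = 1/8 (P = -3/((-6*4)) = -3/(-24) = -3*(-1)/24 = -1*(-1/8) = 1/8 ≈ 0.12500)
E(h) = 2
r = -2401/192 (r = -(6 + 1/8)**2/3 = -(49/8)**2/3 = -1/3*2401/64 = -2401/192 ≈ -12.505)
-49 + r*E(o(-4)) = -49 - 2401/192*2 = -49 - 2401/96 = -7105/96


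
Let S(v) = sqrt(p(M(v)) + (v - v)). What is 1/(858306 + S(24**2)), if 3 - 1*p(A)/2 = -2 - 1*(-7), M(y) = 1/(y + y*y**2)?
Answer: 429153/368344594820 - I/368344594820 ≈ 1.1651e-6 - 2.7148e-12*I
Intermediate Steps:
M(y) = 1/(y + y**3)
p(A) = -4 (p(A) = 6 - 2*(-2 - 1*(-7)) = 6 - 2*(-2 + 7) = 6 - 2*5 = 6 - 10 = -4)
S(v) = 2*I (S(v) = sqrt(-4 + (v - v)) = sqrt(-4 + 0) = sqrt(-4) = 2*I)
1/(858306 + S(24**2)) = 1/(858306 + 2*I) = (858306 - 2*I)/736689189640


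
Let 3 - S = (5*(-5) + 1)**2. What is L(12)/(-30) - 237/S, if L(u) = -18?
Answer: 968/955 ≈ 1.0136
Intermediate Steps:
S = -573 (S = 3 - (5*(-5) + 1)**2 = 3 - (-25 + 1)**2 = 3 - 1*(-24)**2 = 3 - 1*576 = 3 - 576 = -573)
L(12)/(-30) - 237/S = -18/(-30) - 237/(-573) = -18*(-1/30) - 237*(-1/573) = 3/5 + 79/191 = 968/955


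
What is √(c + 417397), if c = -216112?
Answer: 9*√2485 ≈ 448.65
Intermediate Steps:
√(c + 417397) = √(-216112 + 417397) = √201285 = 9*√2485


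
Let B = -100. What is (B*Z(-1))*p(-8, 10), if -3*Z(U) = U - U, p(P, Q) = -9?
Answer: 0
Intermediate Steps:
Z(U) = 0 (Z(U) = -(U - U)/3 = -1/3*0 = 0)
(B*Z(-1))*p(-8, 10) = -100*0*(-9) = 0*(-9) = 0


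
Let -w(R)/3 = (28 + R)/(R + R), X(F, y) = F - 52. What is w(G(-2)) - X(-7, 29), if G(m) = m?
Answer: 157/2 ≈ 78.500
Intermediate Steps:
X(F, y) = -52 + F
w(R) = -3*(28 + R)/(2*R) (w(R) = -3*(28 + R)/(R + R) = -3*(28 + R)/(2*R))
w(G(-2)) - X(-7, 29) = (-3/2 - 42/(-2)) - (-52 - 7) = (-3/2 - 42*(-½)) - 1*(-59) = (-3/2 + 21) + 59 = 39/2 + 59 = 157/2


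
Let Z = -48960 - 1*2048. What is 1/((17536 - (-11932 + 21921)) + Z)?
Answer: -1/43461 ≈ -2.3009e-5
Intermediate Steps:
Z = -51008 (Z = -48960 - 2048 = -51008)
1/((17536 - (-11932 + 21921)) + Z) = 1/((17536 - (-11932 + 21921)) - 51008) = 1/((17536 - 1*9989) - 51008) = 1/((17536 - 9989) - 51008) = 1/(7547 - 51008) = 1/(-43461) = -1/43461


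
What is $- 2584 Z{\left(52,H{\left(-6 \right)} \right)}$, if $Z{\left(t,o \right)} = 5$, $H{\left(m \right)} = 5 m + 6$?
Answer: $-12920$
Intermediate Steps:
$H{\left(m \right)} = 6 + 5 m$
$- 2584 Z{\left(52,H{\left(-6 \right)} \right)} = \left(-2584\right) 5 = -12920$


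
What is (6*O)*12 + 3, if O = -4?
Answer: -285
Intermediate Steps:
(6*O)*12 + 3 = (6*(-4))*12 + 3 = -24*12 + 3 = -288 + 3 = -285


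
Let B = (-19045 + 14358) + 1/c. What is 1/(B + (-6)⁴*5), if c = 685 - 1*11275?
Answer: 10590/18987869 ≈ 0.00055772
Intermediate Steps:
c = -10590 (c = 685 - 11275 = -10590)
B = -49635331/10590 (B = (-19045 + 14358) + 1/(-10590) = -4687 - 1/10590 = -49635331/10590 ≈ -4687.0)
1/(B + (-6)⁴*5) = 1/(-49635331/10590 + (-6)⁴*5) = 1/(-49635331/10590 + 1296*5) = 1/(-49635331/10590 + 6480) = 1/(18987869/10590) = 10590/18987869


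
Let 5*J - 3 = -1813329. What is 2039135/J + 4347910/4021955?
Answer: -946353365599/208374730638 ≈ -4.5416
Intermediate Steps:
J = -1813326/5 (J = ⅗ + (⅕)*(-1813329) = ⅗ - 1813329/5 = -1813326/5 ≈ -3.6267e+5)
2039135/J + 4347910/4021955 = 2039135/(-1813326/5) + 4347910/4021955 = 2039135*(-5/1813326) + 4347910*(1/4021955) = -10195675/1813326 + 124226/114913 = -946353365599/208374730638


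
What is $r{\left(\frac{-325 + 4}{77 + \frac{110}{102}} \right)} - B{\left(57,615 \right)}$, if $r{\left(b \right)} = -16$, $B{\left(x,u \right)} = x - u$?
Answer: $542$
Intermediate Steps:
$r{\left(\frac{-325 + 4}{77 + \frac{110}{102}} \right)} - B{\left(57,615 \right)} = -16 - \left(57 - 615\right) = -16 - -558 = -16 + 558 = 542$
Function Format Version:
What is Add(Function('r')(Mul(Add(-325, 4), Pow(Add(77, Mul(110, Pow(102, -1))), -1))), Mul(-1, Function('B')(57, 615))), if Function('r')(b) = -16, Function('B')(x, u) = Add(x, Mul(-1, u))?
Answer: 542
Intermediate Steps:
Add(Function('r')(Mul(Add(-325, 4), Pow(Add(77, Mul(110, Pow(102, -1))), -1))), Mul(-1, Function('B')(57, 615))) = Add(-16, Mul(-1, Add(57, Mul(-1, 615)))) = Add(-16, Mul(-1, Add(57, -615))) = Add(-16, Mul(-1, -558)) = Add(-16, 558) = 542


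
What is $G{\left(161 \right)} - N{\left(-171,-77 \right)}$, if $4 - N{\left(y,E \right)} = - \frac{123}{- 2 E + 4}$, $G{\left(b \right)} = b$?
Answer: $\frac{24683}{158} \approx 156.22$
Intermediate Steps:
$N{\left(y,E \right)} = 4 + \frac{123}{4 - 2 E}$ ($N{\left(y,E \right)} = 4 - - \frac{123}{- 2 E + 4} = 4 - - \frac{123}{4 - 2 E} = 4 + \frac{123}{4 - 2 E}$)
$G{\left(161 \right)} - N{\left(-171,-77 \right)} = 161 - \frac{-139 + 8 \left(-77\right)}{2 \left(-2 - 77\right)} = 161 - \frac{-139 - 616}{2 \left(-79\right)} = 161 - \frac{1}{2} \left(- \frac{1}{79}\right) \left(-755\right) = 161 - \frac{755}{158} = \frac{24683}{158}$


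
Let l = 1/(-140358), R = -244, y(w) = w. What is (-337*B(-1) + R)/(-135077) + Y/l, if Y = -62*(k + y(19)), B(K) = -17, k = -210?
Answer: -224514107062057/135077 ≈ -1.6621e+9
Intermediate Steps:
l = -1/140358 ≈ -7.1246e-6
Y = 11842 (Y = -62*(-210 + 19) = -62*(-191) = 11842)
(-337*B(-1) + R)/(-135077) + Y/l = (-337*(-17) - 244)/(-135077) + 11842/(-1/140358) = (5729 - 244)*(-1/135077) + 11842*(-140358) = 5485*(-1/135077) - 1662119436 = -5485/135077 - 1662119436 = -224514107062057/135077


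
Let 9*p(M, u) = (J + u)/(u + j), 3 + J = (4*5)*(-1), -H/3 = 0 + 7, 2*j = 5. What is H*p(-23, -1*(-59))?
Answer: -56/41 ≈ -1.3659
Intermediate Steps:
j = 5/2 (j = (½)*5 = 5/2 ≈ 2.5000)
H = -21 (H = -3*(0 + 7) = -3*7 = -21)
J = -23 (J = -3 + (4*5)*(-1) = -3 + 20*(-1) = -3 - 20 = -23)
p(M, u) = (-23 + u)/(9*(5/2 + u)) (p(M, u) = ((-23 + u)/(u + 5/2))/9 = ((-23 + u)/(5/2 + u))/9 = (-23 + u)/(9*(5/2 + u)))
H*p(-23, -1*(-59)) = -14*(-23 - 1*(-59))/(3*(5 + 2*(-1*(-59)))) = -14*(-23 + 59)/(3*(5 + 2*59)) = -14*36/(3*(5 + 118)) = -14*36/(3*123) = -21*8/123 = -56/41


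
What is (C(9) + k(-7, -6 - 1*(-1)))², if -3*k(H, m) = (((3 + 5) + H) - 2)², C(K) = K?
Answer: 676/9 ≈ 75.111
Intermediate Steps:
k(H, m) = -(6 + H)²/3 (k(H, m) = -(((3 + 5) + H) - 2)²/3 = -((8 + H) - 2)²/3 = -(6 + H)²/3)
(C(9) + k(-7, -6 - 1*(-1)))² = (9 - (6 - 7)²/3)² = (9 - ⅓*(-1)²)² = (9 - ⅓*1)² = (9 - ⅓)² = (26/3)² = 676/9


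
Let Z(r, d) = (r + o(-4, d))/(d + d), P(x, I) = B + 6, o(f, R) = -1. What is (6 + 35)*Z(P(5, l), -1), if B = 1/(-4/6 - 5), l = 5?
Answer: -1681/17 ≈ -98.882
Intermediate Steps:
B = -3/17 (B = 1/(-4*1/6 - 5) = 1/(-2/3 - 5) = 1/(-17/3) = -3/17 ≈ -0.17647)
P(x, I) = 99/17 (P(x, I) = -3/17 + 6 = 99/17)
Z(r, d) = (-1 + r)/(2*d) (Z(r, d) = (r - 1)/(d + d) = (-1 + r)/((2*d)) = (-1 + r)*(1/(2*d)) = (-1 + r)/(2*d))
(6 + 35)*Z(P(5, l), -1) = (6 + 35)*((1/2)*(-1 + 99/17)/(-1)) = 41*((1/2)*(-1)*(82/17)) = 41*(-41/17) = -1681/17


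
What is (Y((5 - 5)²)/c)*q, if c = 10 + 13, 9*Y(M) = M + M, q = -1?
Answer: 0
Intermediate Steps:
Y(M) = 2*M/9 (Y(M) = (M + M)/9 = (2*M)/9 = 2*M/9)
c = 23
(Y((5 - 5)²)/c)*q = ((2*(5 - 5)²/9)/23)*(-1) = (((2/9)*0²)*(1/23))*(-1) = (((2/9)*0)*(1/23))*(-1) = (0*(1/23))*(-1) = 0*(-1) = 0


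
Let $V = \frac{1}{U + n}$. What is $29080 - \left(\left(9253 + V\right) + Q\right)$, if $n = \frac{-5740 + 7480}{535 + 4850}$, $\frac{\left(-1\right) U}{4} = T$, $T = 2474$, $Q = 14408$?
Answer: $\frac{19251257971}{3552548} \approx 5419.0$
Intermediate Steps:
$U = -9896$ ($U = \left(-4\right) 2474 = -9896$)
$n = \frac{116}{359}$ ($n = \frac{1740}{5385} = 1740 \cdot \frac{1}{5385} = \frac{116}{359} \approx 0.32312$)
$V = - \frac{359}{3552548}$ ($V = \frac{1}{-9896 + \frac{116}{359}} = \frac{1}{- \frac{3552548}{359}} = - \frac{359}{3552548} \approx -0.00010105$)
$29080 - \left(\left(9253 + V\right) + Q\right) = 29080 - \left(\left(9253 - \frac{359}{3552548}\right) + 14408\right) = 29080 - \left(\frac{32871726285}{3552548} + 14408\right) = 29080 - \frac{84056837869}{3552548} = \frac{19251257971}{3552548}$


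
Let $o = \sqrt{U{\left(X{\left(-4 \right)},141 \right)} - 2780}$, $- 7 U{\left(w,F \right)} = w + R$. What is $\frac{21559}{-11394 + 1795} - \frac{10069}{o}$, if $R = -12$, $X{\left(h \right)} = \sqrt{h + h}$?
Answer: $- \frac{21559}{9599} - \frac{10069 \sqrt{14}}{2 \sqrt{-9724 - i \sqrt{2}}} \approx -2.2599 - 191.03 i$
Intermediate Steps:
$X{\left(h \right)} = \sqrt{2} \sqrt{h}$ ($X{\left(h \right)} = \sqrt{2 h} = \sqrt{2} \sqrt{h}$)
$U{\left(w,F \right)} = \frac{12}{7} - \frac{w}{7}$ ($U{\left(w,F \right)} = - \frac{w - 12}{7} = - \frac{-12 + w}{7} = \frac{12}{7} - \frac{w}{7}$)
$o = \sqrt{- \frac{19448}{7} - \frac{2 i \sqrt{2}}{7}}$ ($o = \sqrt{\left(\frac{12}{7} - \frac{\sqrt{2} \sqrt{-4}}{7}\right) - 2780} = \sqrt{\left(\frac{12}{7} - \frac{\sqrt{2} \cdot 2 i}{7}\right) - 2780} = \sqrt{\left(\frac{12}{7} - \frac{2 i \sqrt{2}}{7}\right) - 2780} = \sqrt{- \frac{19448}{7} - \frac{2 i \sqrt{2}}{7}} \approx 0.0038 - 52.709 i$)
$\frac{21559}{-11394 + 1795} - \frac{10069}{o} = \frac{21559}{-11394 + 1795} - \frac{10069}{\frac{1}{7} \sqrt{-136136 - 14 i \sqrt{2}}} = \frac{21559}{-9599} - 10069 \frac{7}{\sqrt{-136136 - 14 i \sqrt{2}}} = 21559 \left(- \frac{1}{9599}\right) - \frac{70483}{\sqrt{-136136 - 14 i \sqrt{2}}} = - \frac{21559}{9599} - \frac{70483}{\sqrt{-136136 - 14 i \sqrt{2}}}$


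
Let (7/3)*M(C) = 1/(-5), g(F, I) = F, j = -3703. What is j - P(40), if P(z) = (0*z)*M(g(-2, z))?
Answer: -3703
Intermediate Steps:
M(C) = -3/35 (M(C) = (3/7)/(-5) = (3/7)*(-1/5) = -3/35)
P(z) = 0 (P(z) = (0*z)*(-3/35) = 0*(-3/35) = 0)
j - P(40) = -3703 - 1*0 = -3703 + 0 = -3703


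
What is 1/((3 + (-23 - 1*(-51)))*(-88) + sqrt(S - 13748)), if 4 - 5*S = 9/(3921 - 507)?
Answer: -15522320/42423110531 - I*sqrt(445080738990)/42423110531 ≈ -0.00036589 - 1.5726e-5*I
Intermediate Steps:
S = 4549/5690 (S = 4/5 - 9/(5*(3921 - 507)) = 4/5 - 9/(5*3414) = 4/5 - 1/5*3/1138 = 4/5 - 3/5690 = 4549/5690 ≈ 0.79947)
1/((3 + (-23 - 1*(-51)))*(-88) + sqrt(S - 13748)) = 1/((3 + (-23 - 1*(-51)))*(-88) + sqrt(4549/5690 - 13748)) = 1/((3 + (-23 + 51))*(-88) + sqrt(-78221571/5690)) = 1/((3 + 28)*(-88) + I*sqrt(445080738990)/5690) = 1/(31*(-88) + I*sqrt(445080738990)/5690) = 1/(-2728 + I*sqrt(445080738990)/5690)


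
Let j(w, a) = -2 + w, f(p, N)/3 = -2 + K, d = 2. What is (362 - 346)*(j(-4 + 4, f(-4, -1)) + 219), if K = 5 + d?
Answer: 3472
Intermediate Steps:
K = 7 (K = 5 + 2 = 7)
f(p, N) = 15 (f(p, N) = 3*(-2 + 7) = 3*5 = 15)
(362 - 346)*(j(-4 + 4, f(-4, -1)) + 219) = (362 - 346)*((-2 + (-4 + 4)) + 219) = 16*((-2 + 0) + 219) = 16*(-2 + 219) = 16*217 = 3472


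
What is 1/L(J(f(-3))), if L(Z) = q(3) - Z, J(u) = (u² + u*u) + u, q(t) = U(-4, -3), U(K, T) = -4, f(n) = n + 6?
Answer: -1/25 ≈ -0.040000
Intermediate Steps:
f(n) = 6 + n
q(t) = -4
J(u) = u + 2*u² (J(u) = (u² + u²) + u = 2*u² + u = u + 2*u²)
L(Z) = -4 - Z
1/L(J(f(-3))) = 1/(-4 - (6 - 3)*(1 + 2*(6 - 3))) = 1/(-4 - 3*(1 + 2*3)) = 1/(-4 - 3*(1 + 6)) = 1/(-4 - 3*7) = 1/(-4 - 1*21) = 1/(-4 - 21) = 1/(-25) = -1/25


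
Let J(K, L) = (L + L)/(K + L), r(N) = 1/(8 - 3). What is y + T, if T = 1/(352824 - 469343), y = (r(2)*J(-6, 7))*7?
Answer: 11418857/582595 ≈ 19.600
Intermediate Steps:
r(N) = ⅕ (r(N) = 1/5 = ⅕)
J(K, L) = 2*L/(K + L) (J(K, L) = (2*L)/(K + L) = 2*L/(K + L))
y = 98/5 (y = ((2*7/(-6 + 7))/5)*7 = ((2*7/1)/5)*7 = ((2*7*1)/5)*7 = ((⅕)*14)*7 = (14/5)*7 = 98/5 ≈ 19.600)
T = -1/116519 (T = 1/(-116519) = -1/116519 ≈ -8.5823e-6)
y + T = 98/5 - 1/116519 = 11418857/582595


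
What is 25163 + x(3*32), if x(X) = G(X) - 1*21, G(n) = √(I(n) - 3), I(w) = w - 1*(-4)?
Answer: 25142 + √97 ≈ 25152.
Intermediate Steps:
I(w) = 4 + w (I(w) = w + 4 = 4 + w)
G(n) = √(1 + n) (G(n) = √((4 + n) - 3) = √(1 + n))
x(X) = -21 + √(1 + X) (x(X) = √(1 + X) - 1*21 = √(1 + X) - 21 = -21 + √(1 + X))
25163 + x(3*32) = 25163 + (-21 + √(1 + 3*32)) = 25163 + (-21 + √(1 + 96)) = 25163 + (-21 + √97) = 25142 + √97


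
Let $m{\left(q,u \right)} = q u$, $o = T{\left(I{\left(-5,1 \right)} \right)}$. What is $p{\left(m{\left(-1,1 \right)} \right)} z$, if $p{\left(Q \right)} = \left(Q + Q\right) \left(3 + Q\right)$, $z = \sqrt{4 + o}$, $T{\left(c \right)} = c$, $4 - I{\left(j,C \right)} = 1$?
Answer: $- 4 \sqrt{7} \approx -10.583$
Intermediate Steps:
$I{\left(j,C \right)} = 3$ ($I{\left(j,C \right)} = 4 - 1 = 3$)
$o = 3$
$z = \sqrt{7}$ ($z = \sqrt{4 + 3} = \sqrt{7} \approx 2.6458$)
$p{\left(Q \right)} = 2 Q \left(3 + Q\right)$
$p{\left(m{\left(-1,1 \right)} \right)} z = 2 \left(\left(-1\right) 1\right) \left(3 - 1\right) \sqrt{7} = 2 \left(-1\right) \left(3 - 1\right) \sqrt{7} = 2 \left(-1\right) 2 \sqrt{7} = - 4 \sqrt{7}$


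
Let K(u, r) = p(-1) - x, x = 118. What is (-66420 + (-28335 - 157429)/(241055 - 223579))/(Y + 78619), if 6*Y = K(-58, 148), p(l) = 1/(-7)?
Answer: -12189887682/14422816099 ≈ -0.84518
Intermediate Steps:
p(l) = -⅐
K(u, r) = -827/7 (K(u, r) = -⅐ - 1*118 = -⅐ - 118 = -827/7)
Y = -827/42 (Y = (⅙)*(-827/7) = -827/42 ≈ -19.690)
(-66420 + (-28335 - 157429)/(241055 - 223579))/(Y + 78619) = (-66420 + (-28335 - 157429)/(241055 - 223579))/(-827/42 + 78619) = (-66420 - 185764/17476)/(3301171/42) = (-66420 - 185764*1/17476)*(42/3301171) = (-66420 - 46441/4369)*(42/3301171) = -290235421/4369*42/3301171 = -12189887682/14422816099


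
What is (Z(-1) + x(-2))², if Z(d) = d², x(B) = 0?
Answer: 1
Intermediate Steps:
(Z(-1) + x(-2))² = ((-1)² + 0)² = (1 + 0)² = 1² = 1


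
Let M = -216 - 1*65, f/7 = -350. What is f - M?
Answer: -2169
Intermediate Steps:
f = -2450 (f = 7*(-350) = -2450)
M = -281 (M = -216 - 65 = -281)
f - M = -2450 - 1*(-281) = -2450 + 281 = -2169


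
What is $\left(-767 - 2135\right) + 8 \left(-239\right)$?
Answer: $-4814$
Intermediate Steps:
$\left(-767 - 2135\right) + 8 \left(-239\right) = -2902 - 1912 = -4814$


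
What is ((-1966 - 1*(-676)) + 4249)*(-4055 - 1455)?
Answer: -16304090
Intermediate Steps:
((-1966 - 1*(-676)) + 4249)*(-4055 - 1455) = ((-1966 + 676) + 4249)*(-5510) = (-1290 + 4249)*(-5510) = 2959*(-5510) = -16304090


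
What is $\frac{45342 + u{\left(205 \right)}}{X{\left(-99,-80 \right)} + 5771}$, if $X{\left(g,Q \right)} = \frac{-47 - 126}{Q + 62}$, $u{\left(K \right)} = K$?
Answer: $\frac{819846}{104051} \approx 7.8793$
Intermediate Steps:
$X{\left(g,Q \right)} = - \frac{173}{62 + Q}$ ($X{\left(g,Q \right)} = \frac{-47 - 126}{62 + Q} = - \frac{173}{62 + Q}$)
$\frac{45342 + u{\left(205 \right)}}{X{\left(-99,-80 \right)} + 5771} = \frac{45342 + 205}{- \frac{173}{62 - 80} + 5771} = \frac{45547}{- \frac{173}{-18} + 5771} = \frac{45547}{\left(-173\right) \left(- \frac{1}{18}\right) + 5771} = \frac{45547}{\frac{173}{18} + 5771} = \frac{45547}{\frac{104051}{18}} = 45547 \cdot \frac{18}{104051} = \frac{819846}{104051}$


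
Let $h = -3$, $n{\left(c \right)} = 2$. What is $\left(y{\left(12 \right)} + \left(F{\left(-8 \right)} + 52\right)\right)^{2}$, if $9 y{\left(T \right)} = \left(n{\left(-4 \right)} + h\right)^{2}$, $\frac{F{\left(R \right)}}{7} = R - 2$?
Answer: $\frac{25921}{81} \approx 320.01$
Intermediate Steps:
$F{\left(R \right)} = -14 + 7 R$ ($F{\left(R \right)} = 7 \left(R - 2\right) = 7 \left(-2 + R\right) = -14 + 7 R$)
$y{\left(T \right)} = \frac{1}{9}$ ($y{\left(T \right)} = \frac{\left(2 - 3\right)^{2}}{9} = \frac{\left(-1\right)^{2}}{9} = \frac{1}{9} \cdot 1 = \frac{1}{9}$)
$\left(y{\left(12 \right)} + \left(F{\left(-8 \right)} + 52\right)\right)^{2} = \left(\frac{1}{9} + \left(\left(-14 + 7 \left(-8\right)\right) + 52\right)\right)^{2} = \left(\frac{1}{9} + \left(\left(-14 - 56\right) + 52\right)\right)^{2} = \left(\frac{1}{9} + \left(-70 + 52\right)\right)^{2} = \left(\frac{1}{9} - 18\right)^{2} = \left(- \frac{161}{9}\right)^{2} = \frac{25921}{81}$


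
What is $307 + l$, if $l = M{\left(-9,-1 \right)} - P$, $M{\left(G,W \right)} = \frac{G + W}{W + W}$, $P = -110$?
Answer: $422$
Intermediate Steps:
$M{\left(G,W \right)} = \frac{G + W}{2 W}$
$l = 115$ ($l = \frac{-9 - 1}{2 \left(-1\right)} - -110 = \frac{1}{2} \left(-1\right) \left(-10\right) + 110 = 5 + 110 = 115$)
$307 + l = 307 + 115 = 422$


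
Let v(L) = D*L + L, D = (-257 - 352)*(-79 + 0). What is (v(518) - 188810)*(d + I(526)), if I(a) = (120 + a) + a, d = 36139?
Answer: 922820649066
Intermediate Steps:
D = 48111 (D = -609*(-79) = 48111)
I(a) = 120 + 2*a
v(L) = 48112*L (v(L) = 48111*L + L = 48112*L)
(v(518) - 188810)*(d + I(526)) = (48112*518 - 188810)*(36139 + (120 + 2*526)) = (24922016 - 188810)*(36139 + (120 + 1052)) = 24733206*(36139 + 1172) = 24733206*37311 = 922820649066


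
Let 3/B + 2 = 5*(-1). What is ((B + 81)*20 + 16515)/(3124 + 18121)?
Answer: 25377/29743 ≈ 0.85321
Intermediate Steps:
B = -3/7 (B = 3/(-2 + 5*(-1)) = 3/(-2 - 5) = 3/(-7) = 3*(-1/7) = -3/7 ≈ -0.42857)
((B + 81)*20 + 16515)/(3124 + 18121) = ((-3/7 + 81)*20 + 16515)/(3124 + 18121) = ((564/7)*20 + 16515)/21245 = (11280/7 + 16515)*(1/21245) = (126885/7)*(1/21245) = 25377/29743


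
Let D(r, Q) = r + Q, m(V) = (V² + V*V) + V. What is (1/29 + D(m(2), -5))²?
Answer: 21316/841 ≈ 25.346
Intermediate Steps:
m(V) = V + 2*V² (m(V) = (V² + V²) + V = 2*V² + V = V + 2*V²)
D(r, Q) = Q + r
(1/29 + D(m(2), -5))² = (1/29 + (-5 + 2*(1 + 2*2)))² = (1/29 + (-5 + 2*(1 + 4)))² = (1/29 + (-5 + 2*5))² = (1/29 + (-5 + 10))² = (1/29 + 5)² = (146/29)² = 21316/841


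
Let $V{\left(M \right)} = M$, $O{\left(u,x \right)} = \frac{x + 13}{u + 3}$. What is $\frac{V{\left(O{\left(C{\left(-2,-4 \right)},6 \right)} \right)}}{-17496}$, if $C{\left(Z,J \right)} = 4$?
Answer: $- \frac{19}{122472} \approx -0.00015514$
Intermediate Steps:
$O{\left(u,x \right)} = \frac{13 + x}{3 + u}$
$\frac{V{\left(O{\left(C{\left(-2,-4 \right)},6 \right)} \right)}}{-17496} = \frac{\frac{1}{3 + 4} \left(13 + 6\right)}{-17496} = \frac{1}{7} \cdot 19 \left(- \frac{1}{17496}\right) = \frac{19}{7} \left(- \frac{1}{17496}\right) = - \frac{19}{122472}$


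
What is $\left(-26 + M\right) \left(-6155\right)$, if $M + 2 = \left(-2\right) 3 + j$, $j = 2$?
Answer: $196960$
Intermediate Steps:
$M = -6$ ($M = -2 + \left(\left(-2\right) 3 + 2\right) = -2 + \left(-6 + 2\right) = -2 - 4 = -6$)
$\left(-26 + M\right) \left(-6155\right) = \left(-26 - 6\right) \left(-6155\right) = \left(-32\right) \left(-6155\right) = 196960$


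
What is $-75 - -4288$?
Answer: $4213$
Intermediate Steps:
$-75 - -4288 = -75 + 4288 = 4213$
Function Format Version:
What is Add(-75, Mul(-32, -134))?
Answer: 4213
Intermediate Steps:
Add(-75, Mul(-32, -134)) = Add(-75, 4288) = 4213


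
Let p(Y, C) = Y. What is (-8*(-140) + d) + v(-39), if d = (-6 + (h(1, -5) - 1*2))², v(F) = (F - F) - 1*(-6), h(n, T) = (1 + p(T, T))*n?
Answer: 1270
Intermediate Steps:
h(n, T) = n*(1 + T) (h(n, T) = (1 + T)*n = n*(1 + T))
v(F) = 6 (v(F) = 0 + 6 = 6)
d = 144 (d = (-6 + (1*(1 - 5) - 1*2))² = (-6 + (1*(-4) - 2))² = (-6 + (-4 - 2))² = (-6 - 6)² = (-12)² = 144)
(-8*(-140) + d) + v(-39) = (-8*(-140) + 144) + 6 = (1120 + 144) + 6 = 1264 + 6 = 1270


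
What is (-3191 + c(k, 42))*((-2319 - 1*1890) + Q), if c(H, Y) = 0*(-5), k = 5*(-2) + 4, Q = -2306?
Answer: 20789365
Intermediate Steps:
k = -6 (k = -10 + 4 = -6)
c(H, Y) = 0
(-3191 + c(k, 42))*((-2319 - 1*1890) + Q) = (-3191 + 0)*((-2319 - 1*1890) - 2306) = -3191*((-2319 - 1890) - 2306) = -3191*(-4209 - 2306) = -3191*(-6515) = 20789365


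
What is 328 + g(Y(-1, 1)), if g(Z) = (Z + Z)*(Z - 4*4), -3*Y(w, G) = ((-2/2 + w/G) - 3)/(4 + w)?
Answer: 25178/81 ≈ 310.84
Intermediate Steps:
Y(w, G) = -(-4 + w/G)/(3*(4 + w)) (Y(w, G) = -((-2/2 + w/G) - 3)/(3*(4 + w)) = -((-2*½ + w/G) - 3)/(3*(4 + w)) = -((-1 + w/G) - 3)/(3*(4 + w)) = -(-4 + w/G)/(3*(4 + w)))
g(Z) = 2*Z*(-16 + Z) (g(Z) = (2*Z)*(Z - 16) = (2*Z)*(-16 + Z) = 2*Z*(-16 + Z))
328 + g(Y(-1, 1)) = 328 + 2*((⅓)*(-1*(-1) + 4*1)/(1*(4 - 1)))*(-16 + (⅓)*(-1*(-1) + 4*1)/(1*(4 - 1))) = 328 + 2*((⅓)*1*(1 + 4)/3)*(-16 + (⅓)*1*(1 + 4)/3) = 328 + 2*((⅓)*1*(⅓)*5)*(-16 + (⅓)*1*(⅓)*5) = 328 + 2*(5/9)*(-16 + 5/9) = 328 + 2*(5/9)*(-139/9) = 328 - 1390/81 = 25178/81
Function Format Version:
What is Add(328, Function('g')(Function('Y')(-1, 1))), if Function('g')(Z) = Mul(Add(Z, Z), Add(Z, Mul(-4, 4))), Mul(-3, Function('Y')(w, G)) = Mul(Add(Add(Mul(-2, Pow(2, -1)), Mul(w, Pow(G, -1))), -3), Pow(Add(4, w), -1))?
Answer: Rational(25178, 81) ≈ 310.84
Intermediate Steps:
Function('Y')(w, G) = Mul(Rational(-1, 3), Pow(Add(4, w), -1), Add(-4, Mul(w, Pow(G, -1)))) (Function('Y')(w, G) = Mul(Rational(-1, 3), Mul(Add(Add(Mul(-2, Pow(2, -1)), Mul(w, Pow(G, -1))), -3), Pow(Add(4, w), -1))) = Mul(Rational(-1, 3), Mul(Add(Add(Mul(-2, Rational(1, 2)), Mul(w, Pow(G, -1))), -3), Pow(Add(4, w), -1))) = Mul(Rational(-1, 3), Mul(Add(Add(-1, Mul(w, Pow(G, -1))), -3), Pow(Add(4, w), -1))) = Mul(Rational(-1, 3), Mul(Add(-4, Mul(w, Pow(G, -1))), Pow(Add(4, w), -1))) = Mul(Rational(-1, 3), Mul(Pow(Add(4, w), -1), Add(-4, Mul(w, Pow(G, -1))))) = Mul(Rational(-1, 3), Pow(Add(4, w), -1), Add(-4, Mul(w, Pow(G, -1)))))
Function('g')(Z) = Mul(2, Z, Add(-16, Z)) (Function('g')(Z) = Mul(Mul(2, Z), Add(Z, -16)) = Mul(Mul(2, Z), Add(-16, Z)) = Mul(2, Z, Add(-16, Z)))
Add(328, Function('g')(Function('Y')(-1, 1))) = Add(328, Mul(2, Mul(Rational(1, 3), Pow(1, -1), Pow(Add(4, -1), -1), Add(Mul(-1, -1), Mul(4, 1))), Add(-16, Mul(Rational(1, 3), Pow(1, -1), Pow(Add(4, -1), -1), Add(Mul(-1, -1), Mul(4, 1)))))) = Add(328, Mul(2, Mul(Rational(1, 3), 1, Pow(3, -1), Add(1, 4)), Add(-16, Mul(Rational(1, 3), 1, Pow(3, -1), Add(1, 4))))) = Add(328, Mul(2, Mul(Rational(1, 3), 1, Rational(1, 3), 5), Add(-16, Mul(Rational(1, 3), 1, Rational(1, 3), 5)))) = Add(328, Mul(2, Rational(5, 9), Add(-16, Rational(5, 9)))) = Add(328, Mul(2, Rational(5, 9), Rational(-139, 9))) = Add(328, Rational(-1390, 81)) = Rational(25178, 81)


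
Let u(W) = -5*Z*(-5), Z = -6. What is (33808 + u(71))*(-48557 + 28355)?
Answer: -679958916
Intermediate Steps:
u(W) = -150 (u(W) = -5*(-6)*(-5) = 30*(-5) = -150)
(33808 + u(71))*(-48557 + 28355) = (33808 - 150)*(-48557 + 28355) = 33658*(-20202) = -679958916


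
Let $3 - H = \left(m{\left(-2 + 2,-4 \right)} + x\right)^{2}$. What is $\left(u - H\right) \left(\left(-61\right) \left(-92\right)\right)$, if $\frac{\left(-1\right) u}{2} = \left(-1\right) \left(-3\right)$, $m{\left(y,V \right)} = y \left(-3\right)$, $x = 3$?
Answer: $0$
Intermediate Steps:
$m{\left(y,V \right)} = - 3 y$
$u = -6$ ($u = - 2 \left(\left(-1\right) \left(-3\right)\right) = \left(-2\right) 3 = -6$)
$H = -6$ ($H = 3 - \left(- 3 \left(-2 + 2\right) + 3\right)^{2} = 3 - \left(\left(-3\right) 0 + 3\right)^{2} = 3 - \left(0 + 3\right)^{2} = 3 - 3^{2} = 3 - 9 = -6$)
$\left(u - H\right) \left(\left(-61\right) \left(-92\right)\right) = \left(-6 - -6\right) \left(\left(-61\right) \left(-92\right)\right) = \left(-6 + 6\right) 5612 = 0 \cdot 5612 = 0$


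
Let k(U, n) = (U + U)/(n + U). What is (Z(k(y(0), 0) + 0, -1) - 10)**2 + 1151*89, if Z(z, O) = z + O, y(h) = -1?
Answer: 102520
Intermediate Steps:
k(U, n) = 2*U/(U + n) (k(U, n) = (2*U)/(U + n) = 2*U/(U + n))
Z(z, O) = O + z
(Z(k(y(0), 0) + 0, -1) - 10)**2 + 1151*89 = ((-1 + (2*(-1)/(-1 + 0) + 0)) - 10)**2 + 1151*89 = ((-1 + (2*(-1)/(-1) + 0)) - 10)**2 + 102439 = ((-1 + (2*(-1)*(-1) + 0)) - 10)**2 + 102439 = ((-1 + (2 + 0)) - 10)**2 + 102439 = ((-1 + 2) - 10)**2 + 102439 = (1 - 10)**2 + 102439 = (-9)**2 + 102439 = 81 + 102439 = 102520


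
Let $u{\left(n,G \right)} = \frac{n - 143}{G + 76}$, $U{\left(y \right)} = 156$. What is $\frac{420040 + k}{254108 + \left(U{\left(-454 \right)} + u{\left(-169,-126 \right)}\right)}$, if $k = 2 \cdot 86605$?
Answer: $\frac{1059375}{454054} \approx 2.3331$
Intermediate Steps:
$k = 173210$
$u{\left(n,G \right)} = \frac{-143 + n}{76 + G}$
$\frac{420040 + k}{254108 + \left(U{\left(-454 \right)} + u{\left(-169,-126 \right)}\right)} = \frac{420040 + 173210}{254108 + \left(156 + \frac{-143 - 169}{76 - 126}\right)} = \frac{593250}{254108 + \left(156 + \frac{1}{-50} \left(-312\right)\right)} = \frac{593250}{254108 + \left(156 - - \frac{156}{25}\right)} = \frac{593250}{254108 + \left(156 + \frac{156}{25}\right)} = \frac{593250}{254108 + \frac{4056}{25}} = \frac{593250}{\frac{6356756}{25}} = 593250 \cdot \frac{25}{6356756} = \frac{1059375}{454054}$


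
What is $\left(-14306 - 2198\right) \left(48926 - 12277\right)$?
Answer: $-604855096$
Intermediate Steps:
$\left(-14306 - 2198\right) \left(48926 - 12277\right) = \left(-16504\right) 36649 = -604855096$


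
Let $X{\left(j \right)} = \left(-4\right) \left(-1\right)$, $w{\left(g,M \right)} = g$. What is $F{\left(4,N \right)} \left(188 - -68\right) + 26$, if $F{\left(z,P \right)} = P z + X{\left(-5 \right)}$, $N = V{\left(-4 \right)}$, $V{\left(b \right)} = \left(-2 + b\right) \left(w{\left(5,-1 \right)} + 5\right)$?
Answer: $-60390$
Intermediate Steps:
$X{\left(j \right)} = 4$
$V{\left(b \right)} = -20 + 10 b$ ($V{\left(b \right)} = \left(-2 + b\right) \left(5 + 5\right) = \left(-2 + b\right) 10 = -20 + 10 b$)
$N = -60$ ($N = -20 + 10 \left(-4\right) = -20 - 40 = -60$)
$F{\left(z,P \right)} = 4 + P z$ ($F{\left(z,P \right)} = P z + 4 = 4 + P z$)
$F{\left(4,N \right)} \left(188 - -68\right) + 26 = \left(4 - 240\right) \left(188 - -68\right) + 26 = \left(4 - 240\right) \left(188 + 68\right) + 26 = \left(-236\right) 256 + 26 = -60416 + 26 = -60390$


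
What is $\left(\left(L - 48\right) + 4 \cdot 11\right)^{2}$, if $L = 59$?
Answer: $3025$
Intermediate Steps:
$\left(\left(L - 48\right) + 4 \cdot 11\right)^{2} = \left(\left(59 - 48\right) + 4 \cdot 11\right)^{2} = \left(11 + 44\right)^{2} = 55^{2} = 3025$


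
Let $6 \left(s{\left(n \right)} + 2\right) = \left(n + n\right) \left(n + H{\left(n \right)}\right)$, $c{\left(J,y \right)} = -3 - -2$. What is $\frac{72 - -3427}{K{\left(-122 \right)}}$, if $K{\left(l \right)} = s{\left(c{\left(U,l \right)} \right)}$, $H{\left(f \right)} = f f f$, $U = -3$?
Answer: $- \frac{10497}{4} \approx -2624.3$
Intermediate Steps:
$c{\left(J,y \right)} = -1$ ($c{\left(J,y \right)} = -3 + 2 = -1$)
$H{\left(f \right)} = f^{3}$ ($H{\left(f \right)} = f^{2} f = f^{3}$)
$s{\left(n \right)} = -2 + \frac{n \left(n + n^{3}\right)}{3}$ ($s{\left(n \right)} = -2 + \frac{\left(n + n\right) \left(n + n^{3}\right)}{6} = -2 + \frac{2 n \left(n + n^{3}\right)}{6} = -2 + \frac{n \left(n + n^{3}\right)}{3}$)
$K{\left(l \right)} = - \frac{4}{3}$ ($K{\left(l \right)} = -2 + \frac{\left(-1\right)^{2}}{3} + \frac{\left(-1\right)^{4}}{3} = -2 + \frac{1}{3} \cdot 1 + \frac{1}{3} \cdot 1 = -2 + \frac{1}{3} + \frac{1}{3} = - \frac{4}{3}$)
$\frac{72 - -3427}{K{\left(-122 \right)}} = \frac{72 - -3427}{- \frac{4}{3}} = \left(72 + 3427\right) \left(- \frac{3}{4}\right) = 3499 \left(- \frac{3}{4}\right) = - \frac{10497}{4}$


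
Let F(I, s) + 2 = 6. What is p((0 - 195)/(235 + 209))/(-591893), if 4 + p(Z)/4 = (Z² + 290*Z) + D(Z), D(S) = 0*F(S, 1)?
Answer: 2873191/3241206068 ≈ 0.00088646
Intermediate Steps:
F(I, s) = 4 (F(I, s) = -2 + 6 = 4)
D(S) = 0 (D(S) = 0*4 = 0)
p(Z) = -16 + 4*Z² + 1160*Z (p(Z) = -16 + 4*((Z² + 290*Z) + 0) = -16 + 4*(Z² + 290*Z) = -16 + (4*Z² + 1160*Z) = -16 + 4*Z² + 1160*Z)
p((0 - 195)/(235 + 209))/(-591893) = (-16 + 4*((0 - 195)/(235 + 209))² + 1160*((0 - 195)/(235 + 209)))/(-591893) = (-16 + 4*(-195/444)² + 1160*(-195/444))*(-1/591893) = (-16 + 4*(-195*1/444)² + 1160*(-195*1/444))*(-1/591893) = (-16 + 4*(-65/148)² + 1160*(-65/148))*(-1/591893) = (-16 + 4*(4225/21904) - 18850/37)*(-1/591893) = (-16 + 4225/5476 - 18850/37)*(-1/591893) = -2873191/5476*(-1/591893) = 2873191/3241206068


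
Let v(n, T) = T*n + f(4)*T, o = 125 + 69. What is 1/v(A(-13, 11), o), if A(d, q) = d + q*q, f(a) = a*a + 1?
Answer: 1/24250 ≈ 4.1237e-5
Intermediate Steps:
f(a) = 1 + a² (f(a) = a² + 1 = 1 + a²)
A(d, q) = d + q²
o = 194
v(n, T) = 17*T + T*n (v(n, T) = T*n + (1 + 4²)*T = T*n + (1 + 16)*T = T*n + 17*T = 17*T + T*n)
1/v(A(-13, 11), o) = 1/(194*(17 + (-13 + 11²))) = 1/(194*(17 + (-13 + 121))) = 1/(194*(17 + 108)) = 1/(194*125) = 1/24250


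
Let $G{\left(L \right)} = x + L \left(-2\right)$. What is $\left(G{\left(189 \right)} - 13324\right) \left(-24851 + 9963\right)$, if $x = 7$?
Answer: $203891160$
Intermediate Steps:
$G{\left(L \right)} = 7 - 2 L$ ($G{\left(L \right)} = 7 + L \left(-2\right) = 7 - 2 L$)
$\left(G{\left(189 \right)} - 13324\right) \left(-24851 + 9963\right) = \left(\left(7 - 378\right) - 13324\right) \left(-24851 + 9963\right) = \left(\left(7 - 378\right) - 13324\right) \left(-14888\right) = \left(-371 - 13324\right) \left(-14888\right) = \left(-13695\right) \left(-14888\right) = 203891160$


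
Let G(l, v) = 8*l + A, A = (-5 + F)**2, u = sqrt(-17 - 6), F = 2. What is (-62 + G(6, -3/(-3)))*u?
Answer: -5*I*sqrt(23) ≈ -23.979*I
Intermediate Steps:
u = I*sqrt(23) (u = sqrt(-23) = I*sqrt(23) ≈ 4.7958*I)
A = 9 (A = (-5 + 2)**2 = (-3)**2 = 9)
G(l, v) = 9 + 8*l (G(l, v) = 8*l + 9 = 9 + 8*l)
(-62 + G(6, -3/(-3)))*u = (-62 + (9 + 8*6))*(I*sqrt(23)) = (-62 + (9 + 48))*(I*sqrt(23)) = (-62 + 57)*(I*sqrt(23)) = -5*I*sqrt(23)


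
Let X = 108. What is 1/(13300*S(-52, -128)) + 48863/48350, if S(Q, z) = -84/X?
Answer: 90974203/90027700 ≈ 1.0105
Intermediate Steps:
S(Q, z) = -7/9 (S(Q, z) = -84/108 = -84*1/108 = -7/9)
1/(13300*S(-52, -128)) + 48863/48350 = 1/(13300*(-7/9)) + 48863/48350 = (1/13300)*(-9/7) + 48863*(1/48350) = -9/93100 + 48863/48350 = 90974203/90027700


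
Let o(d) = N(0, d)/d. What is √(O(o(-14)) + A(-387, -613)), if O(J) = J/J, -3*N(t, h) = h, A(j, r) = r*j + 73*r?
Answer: 3*√21387 ≈ 438.73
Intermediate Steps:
A(j, r) = 73*r + j*r (A(j, r) = j*r + 73*r = 73*r + j*r)
N(t, h) = -h/3
o(d) = -⅓ (o(d) = (-d/3)/d = -⅓)
O(J) = 1
√(O(o(-14)) + A(-387, -613)) = √(1 - 613*(73 - 387)) = √(1 - 613*(-314)) = √(1 + 192482) = √192483 = 3*√21387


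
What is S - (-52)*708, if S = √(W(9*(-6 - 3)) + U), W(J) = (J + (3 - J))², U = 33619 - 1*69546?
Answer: 36816 + I*√35918 ≈ 36816.0 + 189.52*I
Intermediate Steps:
U = -35927 (U = 33619 - 69546 = -35927)
W(J) = 9 (W(J) = 3² = 9)
S = I*√35918 (S = √(9 - 35927) = √(-35918) = I*√35918 ≈ 189.52*I)
S - (-52)*708 = I*√35918 - (-52)*708 = I*√35918 - 1*(-36816) = I*√35918 + 36816 = 36816 + I*√35918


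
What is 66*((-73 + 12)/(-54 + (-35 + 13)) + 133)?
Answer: 335577/38 ≈ 8831.0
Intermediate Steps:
66*((-73 + 12)/(-54 + (-35 + 13)) + 133) = 66*(-61/(-54 - 22) + 133) = 66*(-61/(-76) + 133) = 66*(-61*(-1/76) + 133) = 66*(61/76 + 133) = 66*(10169/76) = 335577/38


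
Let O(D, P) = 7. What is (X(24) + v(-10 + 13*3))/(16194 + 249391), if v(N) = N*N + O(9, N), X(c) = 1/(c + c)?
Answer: 8141/2549616 ≈ 0.0031930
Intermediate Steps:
X(c) = 1/(2*c)
v(N) = 7 + N**2 (v(N) = N*N + 7 = N**2 + 7 = 7 + N**2)
(X(24) + v(-10 + 13*3))/(16194 + 249391) = ((1/2)/24 + (7 + (-10 + 13*3)**2))/(16194 + 249391) = ((1/2)*(1/24) + (7 + (-10 + 39)**2))/265585 = (1/48 + (7 + 29**2))*(1/265585) = (1/48 + (7 + 841))*(1/265585) = (1/48 + 848)*(1/265585) = (40705/48)*(1/265585) = 8141/2549616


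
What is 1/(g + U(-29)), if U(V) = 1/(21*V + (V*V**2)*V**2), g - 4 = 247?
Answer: 20511758/5148451257 ≈ 0.0039841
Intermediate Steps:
g = 251 (g = 4 + 247 = 251)
U(V) = 1/(V**5 + 21*V) (U(V) = 1/(21*V + V**3*V**2) = 1/(21*V + V**5) = 1/(V**5 + 21*V))
1/(g + U(-29)) = 1/(251 + 1/((-29)*(21 + (-29)**4))) = 1/(251 - 1/(29*(21 + 707281))) = 1/(251 - 1/29/707302) = 1/(251 - 1/29*1/707302) = 1/(251 - 1/20511758) = 1/(5148451257/20511758) = 20511758/5148451257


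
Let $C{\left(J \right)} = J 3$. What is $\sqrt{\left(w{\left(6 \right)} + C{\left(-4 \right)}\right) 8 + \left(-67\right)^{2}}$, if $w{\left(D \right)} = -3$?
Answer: $\sqrt{4369} \approx 66.098$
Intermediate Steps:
$C{\left(J \right)} = 3 J$
$\sqrt{\left(w{\left(6 \right)} + C{\left(-4 \right)}\right) 8 + \left(-67\right)^{2}} = \sqrt{\left(-3 + 3 \left(-4\right)\right) 8 + \left(-67\right)^{2}} = \sqrt{\left(-3 - 12\right) 8 + 4489} = \sqrt{\left(-15\right) 8 + 4489} = \sqrt{-120 + 4489} = \sqrt{4369}$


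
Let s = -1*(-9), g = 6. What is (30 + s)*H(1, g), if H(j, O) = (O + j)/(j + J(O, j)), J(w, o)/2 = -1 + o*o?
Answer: 273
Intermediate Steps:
s = 9
J(w, o) = -2 + 2*o² (J(w, o) = 2*(-1 + o*o) = 2*(-1 + o²) = -2 + 2*o²)
H(j, O) = (O + j)/(-2 + j + 2*j²) (H(j, O) = (O + j)/(j + (-2 + 2*j²)) = (O + j)/(-2 + j + 2*j²))
(30 + s)*H(1, g) = (30 + 9)*((6 + 1)/(-2 + 1 + 2*1²)) = 39*(7/(-2 + 1 + 2*1)) = 39*(7/(-2 + 1 + 2)) = 39*(7/1) = 39*(1*7) = 39*7 = 273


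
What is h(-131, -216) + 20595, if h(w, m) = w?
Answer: 20464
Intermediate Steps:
h(-131, -216) + 20595 = -131 + 20595 = 20464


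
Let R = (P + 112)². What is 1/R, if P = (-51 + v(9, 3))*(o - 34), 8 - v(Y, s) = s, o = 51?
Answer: 1/448900 ≈ 2.2277e-6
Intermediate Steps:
v(Y, s) = 8 - s
P = -782 (P = (-51 + (8 - 1*3))*(51 - 34) = (-51 + (8 - 3))*17 = (-51 + 5)*17 = -46*17 = -782)
R = 448900 (R = (-782 + 112)² = (-670)² = 448900)
1/R = 1/448900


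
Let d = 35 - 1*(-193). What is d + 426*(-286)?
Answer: -121608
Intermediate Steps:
d = 228 (d = 35 + 193 = 228)
d + 426*(-286) = 228 + 426*(-286) = 228 - 121836 = -121608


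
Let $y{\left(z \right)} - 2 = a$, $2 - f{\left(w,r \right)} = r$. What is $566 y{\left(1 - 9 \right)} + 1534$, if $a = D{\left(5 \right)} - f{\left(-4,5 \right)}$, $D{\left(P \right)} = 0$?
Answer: $4364$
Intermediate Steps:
$f{\left(w,r \right)} = 2 - r$
$a = 3$ ($a = 0 - \left(2 - 5\right) = 0 - -3 = 0 + 3 = 3$)
$y{\left(z \right)} = 5$ ($y{\left(z \right)} = 2 + 3 = 5$)
$566 y{\left(1 - 9 \right)} + 1534 = 566 \cdot 5 + 1534 = 2830 + 1534 = 4364$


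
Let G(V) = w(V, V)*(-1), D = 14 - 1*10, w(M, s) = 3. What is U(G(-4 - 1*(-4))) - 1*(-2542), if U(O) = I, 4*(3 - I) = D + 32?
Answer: 2536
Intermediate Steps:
D = 4 (D = 14 - 10 = 4)
G(V) = -3 (G(V) = 3*(-1) = -3)
I = -6 (I = 3 - (4 + 32)/4 = 3 - ¼*36 = 3 - 9 = -6)
U(O) = -6
U(G(-4 - 1*(-4))) - 1*(-2542) = -6 - 1*(-2542) = -6 + 2542 = 2536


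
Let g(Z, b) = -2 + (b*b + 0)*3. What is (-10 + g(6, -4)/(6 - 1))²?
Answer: 16/25 ≈ 0.64000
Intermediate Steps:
g(Z, b) = -2 + 3*b² (g(Z, b) = -2 + (b² + 0)*3 = -2 + b²*3 = -2 + 3*b²)
(-10 + g(6, -4)/(6 - 1))² = (-10 + (-2 + 3*(-4)²)/(6 - 1))² = (-10 + (-2 + 3*16)/5)² = (-10 + (-2 + 48)*(⅕))² = (-10 + 46*(⅕))² = (-10 + 46/5)² = (-⅘)² = 16/25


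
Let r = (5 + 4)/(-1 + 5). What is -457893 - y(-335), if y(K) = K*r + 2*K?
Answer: -1825877/4 ≈ -4.5647e+5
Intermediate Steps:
r = 9/4 ≈ 2.2500
y(K) = 17*K/4 (y(K) = K*(9/4) + 2*K = 9*K/4 + 2*K = 17*K/4)
-457893 - y(-335) = -457893 - 17*(-335)/4 = -457893 - 1*(-5695/4) = -457893 + 5695/4 = -1825877/4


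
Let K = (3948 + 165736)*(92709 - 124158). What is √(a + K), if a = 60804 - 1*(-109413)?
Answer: I*√5336221899 ≈ 73050.0*I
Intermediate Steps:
a = 170217 (a = 60804 + 109413 = 170217)
K = -5336392116 (K = 169684*(-31449) = -5336392116)
√(a + K) = √(170217 - 5336392116) = √(-5336221899) = I*√5336221899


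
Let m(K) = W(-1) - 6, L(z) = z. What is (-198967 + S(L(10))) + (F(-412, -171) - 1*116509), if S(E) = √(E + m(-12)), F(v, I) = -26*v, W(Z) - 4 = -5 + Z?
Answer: -304764 + √2 ≈ -3.0476e+5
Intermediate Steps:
W(Z) = -1 + Z (W(Z) = 4 + (-5 + Z) = -1 + Z)
m(K) = -8 (m(K) = (-1 - 1) - 6 = -2 - 6 = -8)
S(E) = √(-8 + E) (S(E) = √(E - 8) = √(-8 + E))
(-198967 + S(L(10))) + (F(-412, -171) - 1*116509) = (-198967 + √(-8 + 10)) + (-26*(-412) - 1*116509) = (-198967 + √2) + (10712 - 116509) = (-198967 + √2) - 105797 = -304764 + √2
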